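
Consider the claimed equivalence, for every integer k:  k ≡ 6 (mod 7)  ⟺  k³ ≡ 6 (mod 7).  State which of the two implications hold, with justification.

Only the forward implication holds.

(→) Suppose k ≡ 6 (mod 7). Write k = 7j + 6. Then (7j + 6)³ = 343j³ + 882j² + 756j + 216 = 7(49j³ + 126j² + 108j + 30) + 6, so k³ ≡ 6 (mod 7).

(←) This fails: take k = 3. Then 3³ = 27 ≡ 6 (mod 7), yet 3 ≡ 3 (mod 7), not 6.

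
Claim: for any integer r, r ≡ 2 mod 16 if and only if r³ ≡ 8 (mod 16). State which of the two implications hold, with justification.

(⟹) Suppose r ≡ 2 mod 16. Write r = 16j + 2. Then (16j + 2)³ = 4096j³ + 1536j² + 192j + 8 = 16(256j³ + 96j² + 12j) + 8, so r³ ≡ 8 (mod 16).

(⟸) This fails: take r = 6. Then 6³ = 216 ≡ 8 (mod 16), yet 6 ≡ 6 (mod 16), not 2.

(⇒) holds; (⇐) fails.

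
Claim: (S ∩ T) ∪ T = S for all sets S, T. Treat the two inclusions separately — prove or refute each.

Neither inclusion holds.

(⊆) This inclusion fails. Take S = ∅, T = {1}; then 1 ∈ (S ∩ T) ∪ T but 1 ∉ S.

(⊇) This inclusion fails. Take S = {1}, T = ∅; then 1 ∈ S but 1 ∉ (S ∩ T) ∪ T.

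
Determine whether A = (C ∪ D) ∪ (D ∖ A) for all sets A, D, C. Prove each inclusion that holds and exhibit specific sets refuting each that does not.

Neither inclusion holds.

(⊆) This inclusion fails. Take A = {1}, D = ∅, C = ∅; then 1 ∈ A but 1 ∉ (C ∪ D) ∪ (D ∖ A).

(⊇) This inclusion fails. Take A = ∅, D = {1}, C = ∅; then 1 ∈ (C ∪ D) ∪ (D ∖ A) but 1 ∉ A.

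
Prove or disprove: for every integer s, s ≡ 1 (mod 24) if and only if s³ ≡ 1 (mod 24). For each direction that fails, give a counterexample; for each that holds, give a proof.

Both implications hold.

(→) Suppose s ≡ 1 (mod 24). Write s = 24j + 1. Then (24j + 1)³ = 13824j³ + 1728j² + 72j + 1 = 24(576j³ + 72j² + 3j) + 1, so s³ ≡ 1 (mod 24).

(←) Conversely, suppose s³ ≡ 1 (mod 24). The only residue r in {0, …, 23} with r³ ≡ 1 (mod 24) is r = 1, so s ≡ 1 (mod 24).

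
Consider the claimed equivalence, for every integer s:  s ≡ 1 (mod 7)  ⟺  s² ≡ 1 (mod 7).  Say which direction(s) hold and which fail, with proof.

(⟹) Suppose s ≡ 1 (mod 7). Write s = 7j + 1. Then (7j + 1)² = 49j² + 14j + 1 = 7(7j² + 2j) + 1, so s² ≡ 1 (mod 7).

(⟸) This fails: take s = 6. Then 6² = 36 ≡ 1 (mod 7), yet 6 ≡ 6 (mod 7), not 1.

Only the forward direction holds.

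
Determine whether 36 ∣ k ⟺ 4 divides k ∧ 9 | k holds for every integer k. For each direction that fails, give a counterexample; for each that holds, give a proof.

Forward direction. If 36 ∣ k, write k = 36q. Since 36 = 9·4, k = 4·(9q), so 4 ∣ k; and since 36 = 4·9, k = 9·(4q), so 9 ∣ k.

Converse. Suppose 4 ∣ k and 9 ∣ k. Any common multiple of 4 and 9 is a multiple of their lcm; here gcd(4, 9) = 1, so lcm(4, 9) = 4·9 = 36, so 36 ∣ k.

Both directions hold.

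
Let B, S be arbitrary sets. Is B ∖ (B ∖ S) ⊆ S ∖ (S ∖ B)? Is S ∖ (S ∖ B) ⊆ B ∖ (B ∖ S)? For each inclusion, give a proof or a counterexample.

Both inclusions hold; the sets are equal.

(⟹) Let x ∈ B ∖ (B ∖ S). Then x ∈ B ∩ S, from which x ∈ S ∖ (S ∖ B).

(⟸) Let x ∈ S ∖ (S ∖ B). Then x ∈ B ∩ S, from which x ∈ B ∖ (B ∖ S).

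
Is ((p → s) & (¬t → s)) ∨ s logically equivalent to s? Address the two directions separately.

Not equivalent: only (⇐) holds.

(→) This fails. Under p = F, t = T, s = F, the left side is true but the right side is false.

(←) Assume the antecedent. If p is true, the antecedent forces (p = T, t = F, s = T) or (p = T, t = T, s = T), and ((p → s) & (¬t → s)) ∨ s holds there. If p is false, the antecedent forces (p = F, t = F, s = T) or (p = F, t = T, s = T), and ((p → s) & (¬t → s)) ∨ s holds there. Either way ((p → s) & (¬t → s)) ∨ s holds.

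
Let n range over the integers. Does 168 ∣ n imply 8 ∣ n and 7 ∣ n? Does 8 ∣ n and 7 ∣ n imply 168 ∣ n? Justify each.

Only the forward implication holds.

(→) If 168 ∣ n, write n = 168q. Since 168 = 21·8, n = 8·(21q), so 8 ∣ n; and since 168 = 24·7, n = 7·(24q), so 7 ∣ n.

(←) This fails: take n = 56. Both 8 ∣ 56 and 7 ∣ 56, yet 56 is not a multiple of 168 (since 56 = 0·168 + 56), so 168 ∤ 56.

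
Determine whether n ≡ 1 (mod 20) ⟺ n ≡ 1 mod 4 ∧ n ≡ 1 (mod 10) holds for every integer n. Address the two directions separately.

(⇒) Suppose n ≡ 1 (mod 20); write n = 20j + 1. Since 4 ∣ 20, reducing mod 4 gives n ≡ 1 (mod 4); since 10 ∣ 20, reducing mod 10 gives n ≡ 1 (mod 10).

(⇐) Conversely, if n ≡ 1 (mod 4) and n ≡ 1 (mod 10), then by the Chinese remainder theorem n ≡ 1 (mod 20). This is exactly n ≡ 1 (mod 20).

Equivalent; both directions hold.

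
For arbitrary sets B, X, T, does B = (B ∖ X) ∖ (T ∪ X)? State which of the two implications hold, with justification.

(⊆) fails; (⊇) holds.

(⊆) This inclusion fails. Take B = {1}, X = {1}, T = ∅; then 1 ∈ B but 1 ∉ (B ∖ X) ∖ (T ∪ X).

(⊇) Let x ∈ (B ∖ X) ∖ (T ∪ X). Then x ∈ B and x ∉ X, T, from which x ∈ B.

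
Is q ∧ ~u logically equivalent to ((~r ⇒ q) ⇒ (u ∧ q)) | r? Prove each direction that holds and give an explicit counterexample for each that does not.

Neither direction holds.

(⇒) This fails. Under q = T, u = F, r = F, the left side is true but the right side is false.

(⇐) This fails. Under q = F, u = F, r = F, the left side is false but the right side is true.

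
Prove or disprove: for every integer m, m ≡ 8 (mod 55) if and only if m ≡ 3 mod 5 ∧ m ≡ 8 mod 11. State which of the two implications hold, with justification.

(→) Suppose m ≡ 8 (mod 55); write m = 55j + 8. Since 5 ∣ 55, reducing mod 5 gives m ≡ 8 ≡ 3 (mod 5); since 11 ∣ 55, reducing mod 11 gives m ≡ 8 (mod 11).

(←) Conversely, if m ≡ 3 (mod 5) and m ≡ 8 (mod 11), then by the Chinese remainder theorem m ≡ 8 (mod 55). This is exactly m ≡ 8 (mod 55).

The biconditional holds.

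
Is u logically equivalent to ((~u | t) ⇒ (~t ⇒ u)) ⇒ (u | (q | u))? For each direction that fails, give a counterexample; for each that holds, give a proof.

(⇒) holds; (⇐) fails.

[⇒] Assume the antecedent. If q is true, the consequent reduces to true regardless of the other variables. If q is false, the antecedent forces (q = F, u = T, t = F) or (q = F, u = T, t = T), and the consequent holds there. Either way the consequent holds.

[⇐] This fails. Under q = F, u = F, t = F, the left side is false but the right side is true.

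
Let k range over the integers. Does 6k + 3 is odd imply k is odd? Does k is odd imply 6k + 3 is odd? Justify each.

(⇒) fails; (⇐) holds.

Forward direction. This fails: take k = 0. Then 6k + 3 = 3, which is odd, yet k = 0 is even, not odd.

Converse. Suppose k is odd. Since 6 is even, 6k is even for every k, so 6k + 3 has the same parity as 3, which is odd. Hence 6k + 3 is odd.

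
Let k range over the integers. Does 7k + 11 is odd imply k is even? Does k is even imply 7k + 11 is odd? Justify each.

The biconditional holds.

(→) Suppose 7k + 11 is odd. Since 7 is odd, 7k and k have the same parity, so 7k + 11 ≡ k + 11 (mod 2). As 11 is odd, 7k + 11 is odd exactly when k is even. Thus k is even.

(←) Conversely, suppose k is even; write k = 2j. Then 7k + 11 = 7·(2j) + 11 = 2·7j + 11, which is odd.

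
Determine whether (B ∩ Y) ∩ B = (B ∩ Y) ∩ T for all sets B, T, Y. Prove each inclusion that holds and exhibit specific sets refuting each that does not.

The sets are not equal: only the reverse inclusion holds.

(⊇) Let x ∈ (B ∩ Y) ∩ T. Then x ∈ B ∩ T ∩ Y, from which x ∈ (B ∩ Y) ∩ B.

(⊆) This inclusion fails. Take B = {1}, T = ∅, Y = {1}; then 1 ∈ (B ∩ Y) ∩ B but 1 ∉ (B ∩ Y) ∩ T.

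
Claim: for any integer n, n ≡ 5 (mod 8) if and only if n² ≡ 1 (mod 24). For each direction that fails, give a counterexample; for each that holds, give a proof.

Neither direction holds.

Forward direction. This fails: take n = 21. Then 21 ≡ 5 (mod 8), but 21² = 441 ≡ 9 (mod 24), not 1.

Converse. This fails: take n = 1. Then 1² = 1 ≡ 1 (mod 24), yet 1 ≡ 1 (mod 8), not 5.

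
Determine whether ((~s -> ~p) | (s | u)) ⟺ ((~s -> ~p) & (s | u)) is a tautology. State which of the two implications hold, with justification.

Converse. Assume the antecedent. If s is true, (~s -> ~p) | (s | u) reduces to true regardless of the other variables. If s is false, the antecedent forces (s = F, p = F, u = T), and (~s -> ~p) | (s | u) holds there. Either way (~s -> ~p) | (s | u) holds.

Forward direction. This fails. Under s = F, p = F, u = F, the left side is true but the right side is false.

Only the converse holds.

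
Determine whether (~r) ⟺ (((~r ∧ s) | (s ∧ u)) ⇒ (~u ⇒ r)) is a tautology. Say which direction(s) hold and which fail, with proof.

(⇒) fails and (⇐) fails.

Forward direction. This fails. Under r = F, u = F, s = T, the left side is true but the right side is false.

Converse. This fails. Under r = T, u = F, s = F, the left side is false but the right side is true.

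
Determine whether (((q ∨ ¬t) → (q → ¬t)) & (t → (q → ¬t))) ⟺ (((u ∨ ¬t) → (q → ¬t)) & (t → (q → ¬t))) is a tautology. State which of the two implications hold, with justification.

(⇒) Assume the antecedent. If t is true, the antecedent forces (t = T, u = F, q = F) or (t = T, u = T, q = F), and the consequent holds there. If t is false, the consequent reduces to true regardless of the other variables. Either way the consequent holds.

(⇐) Assume the antecedent. If t is true, the antecedent forces (t = T, u = F, q = F) or (t = T, u = T, q = F), and the consequent holds there. If t is false, the consequent reduces to true regardless of the other variables. Either way the consequent holds.

Both implications hold.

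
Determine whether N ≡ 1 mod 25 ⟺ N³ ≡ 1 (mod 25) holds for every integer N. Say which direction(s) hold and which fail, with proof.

(⇒) Suppose N ≡ 1 mod 25. Write N = 25j + 1. Then (25j + 1)³ = 15625j³ + 1875j² + 75j + 1 = 25(625j³ + 75j² + 3j) + 1, so N³ ≡ 1 (mod 25).

(⇐) Conversely, suppose N³ ≡ 1 (mod 25). The only residue r in {0, …, 24} with r³ ≡ 1 (mod 25) is r = 1, so N ≡ 1 (mod 25).

Both directions hold; the statement is true.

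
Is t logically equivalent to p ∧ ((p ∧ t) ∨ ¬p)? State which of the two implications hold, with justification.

Only the converse holds.

(→) This fails. Under t = T, p = F, the left side is true but the right side is false.

(←) Assume the antecedent. If t is true, t reduces to true regardless of the other variables. If t is false, the antecedent cannot hold. Either way t holds.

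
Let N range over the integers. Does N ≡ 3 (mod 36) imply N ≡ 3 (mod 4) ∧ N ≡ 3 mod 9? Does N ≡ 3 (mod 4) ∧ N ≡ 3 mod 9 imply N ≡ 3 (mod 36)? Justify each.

Both implications hold.

[⇐] If N ≡ 3 (mod 4) and N ≡ 3 (mod 9), then by the Chinese remainder theorem N ≡ 3 (mod 36). This is exactly N ≡ 3 (mod 36).

[⇒] Suppose N ≡ 3 (mod 36); write N = 36j + 3. Since 4 ∣ 36, reducing mod 4 gives N ≡ 3 (mod 4); since 9 ∣ 36, reducing mod 9 gives N ≡ 3 (mod 9).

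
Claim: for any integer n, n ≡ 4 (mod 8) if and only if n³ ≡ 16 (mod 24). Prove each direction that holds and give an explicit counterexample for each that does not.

Neither implication holds.

(→) This fails: take n = 12. Then 12 ≡ 4 (mod 8), but 12³ = 1728 ≡ 0 (mod 24), not 16.

(←) This fails: take n = 10. Then 10³ = 1000 ≡ 16 (mod 24), yet 10 ≡ 2 (mod 8), not 4.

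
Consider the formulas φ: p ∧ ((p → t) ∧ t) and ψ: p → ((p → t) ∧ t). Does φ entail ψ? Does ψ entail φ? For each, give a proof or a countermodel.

(→) Assume the antecedent. If p is true, the antecedent forces (p = T, t = T), and p → ((p → t) ∧ t) holds there. If p is false, the antecedent cannot hold. Either way p → ((p → t) ∧ t) holds.

(←) This fails. Under p = F, t = F, the left side is false but the right side is true.

Only the forward implication holds.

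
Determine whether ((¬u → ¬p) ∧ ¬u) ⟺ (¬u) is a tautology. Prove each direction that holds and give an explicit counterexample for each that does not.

Not equivalent: only (⇒) holds.

[⇒] Assume the antecedent. If p is true, the antecedent cannot hold. If p is false, the antecedent forces (p = F, u = F), and ¬u holds there. Either way ¬u holds.

[⇐] This fails. Under p = T, u = F, the left side is false but the right side is true.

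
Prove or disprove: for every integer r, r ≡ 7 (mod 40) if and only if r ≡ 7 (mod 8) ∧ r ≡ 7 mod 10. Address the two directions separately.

Both directions hold.

Forward direction. Suppose r ≡ 7 (mod 40); write r = 40j + 7. Since 8 ∣ 40, reducing mod 8 gives r ≡ 7 (mod 8); since 10 ∣ 40, reducing mod 10 gives r ≡ 7 (mod 10).

Converse. If r ≡ 7 (mod 8) and r ≡ 7 (mod 10), then by the Chinese remainder theorem r ≡ 7 (mod 40). This is exactly r ≡ 7 (mod 40).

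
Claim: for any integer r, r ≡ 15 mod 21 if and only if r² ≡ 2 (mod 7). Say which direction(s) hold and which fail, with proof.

(⟹) This fails: take r = 15. Then 15 ≡ 15 (mod 21), but 15² = 225 ≡ 1 (mod 7), not 2.

(⟸) This fails: take r = 3. Then 3² = 9 ≡ 2 (mod 7), yet 3 ≡ 3 (mod 21), not 15.

(⇒) fails and (⇐) fails.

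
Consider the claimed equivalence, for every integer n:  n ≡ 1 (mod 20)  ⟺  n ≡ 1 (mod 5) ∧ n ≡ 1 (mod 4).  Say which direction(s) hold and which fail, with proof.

Equivalent; both directions hold.

(⟹) Suppose n ≡ 1 (mod 20); write n = 20j + 1. Since 5 ∣ 20, reducing mod 5 gives n ≡ 1 (mod 5); since 4 ∣ 20, reducing mod 4 gives n ≡ 1 (mod 4).

(⟸) Conversely, if n ≡ 1 (mod 5) and n ≡ 1 (mod 4), then by the Chinese remainder theorem n ≡ 1 (mod 20). This is exactly n ≡ 1 (mod 20).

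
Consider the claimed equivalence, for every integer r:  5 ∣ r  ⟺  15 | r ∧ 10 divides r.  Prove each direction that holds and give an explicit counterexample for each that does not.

(⇒) fails; (⇐) holds.

(⟹) This fails: take r = 5. Certainly 5 ∣ 5, but 15 ∤ 5.

(⟸) Suppose 15 ∣ r and 10 ∣ r. Any common multiple of 15 and 10 is a multiple of their lcm; here lcm(15, 10) = 15·10/gcd(15, 10) = 150/5 = 30, so 30 ∣ r. Since 5 ∣ 30, it follows that 5 ∣ r.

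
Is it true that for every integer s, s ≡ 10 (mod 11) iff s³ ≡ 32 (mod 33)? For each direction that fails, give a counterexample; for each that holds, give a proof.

Only the reverse direction holds.

(⟹) This fails: take s = 10. Then 10 ≡ 10 (mod 11), but 10³ = 1000 ≡ 10 (mod 33), not 32.

(⟸) Conversely, the residues r modulo 33 with r³ ≡ 32 (mod 33) are exactly {32}, and each is ≡ 10 (mod 11).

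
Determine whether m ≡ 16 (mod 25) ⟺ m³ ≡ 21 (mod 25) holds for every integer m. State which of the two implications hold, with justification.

(⇒) Suppose m ≡ 16 (mod 25). Write m = 25j + 16. Then (25j + 16)³ = 15625j³ + 30000j² + 19200j + 4096 = 25(625j³ + 1200j² + 768j + 163) + 21, so m³ ≡ 21 (mod 25).

(⇐) Conversely, suppose m³ ≡ 21 (mod 25). The only residue r in {0, …, 24} with r³ ≡ 21 (mod 25) is r = 16, so m ≡ 16 (mod 25).

Both directions hold; the statement is true.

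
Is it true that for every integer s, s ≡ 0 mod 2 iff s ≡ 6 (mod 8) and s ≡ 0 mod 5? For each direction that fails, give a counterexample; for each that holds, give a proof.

Only the reverse direction holds.

[⇐] If s ≡ 6 (mod 8) and s ≡ 0 (mod 5), then by the Chinese remainder theorem s ≡ 30 (mod 40). Since 30 ≡ 0 (mod 2) and 2 ∣ 40, we get s ≡ 0 (mod 2).

[⇒] This fails: s = 0 gives 0 ≡ 0 (mod 2) but 0 ≡ 0 (mod 8), so the conjunction on the right does not hold.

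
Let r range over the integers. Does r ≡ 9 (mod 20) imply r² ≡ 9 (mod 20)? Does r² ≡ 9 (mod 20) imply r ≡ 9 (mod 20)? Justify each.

[⇒] This fails: take r = 9. Then 9 ≡ 9 (mod 20), but 9² = 81 ≡ 1 (mod 20), not 9.

[⇐] This fails: take r = 3. Then 3² = 9 ≡ 9 (mod 20), yet 3 ≡ 3 (mod 20), not 9.

(⇒) fails and (⇐) fails.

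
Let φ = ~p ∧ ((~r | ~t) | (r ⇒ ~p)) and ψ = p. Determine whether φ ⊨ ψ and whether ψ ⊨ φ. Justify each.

Forward direction. This fails. Under p = F, r = F, t = F, the left side is true but the right side is false.

Converse. This fails. Under p = T, r = F, t = F, the left side is false but the right side is true.

(⇒) fails and (⇐) fails.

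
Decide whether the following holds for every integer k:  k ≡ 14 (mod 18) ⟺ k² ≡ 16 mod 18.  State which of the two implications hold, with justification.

(→) Suppose k ≡ 14 (mod 18). Write k = 18j + 14. Then (18j + 14)² = 324j² + 504j + 196 = 18(18j² + 28j + 10) + 16, so k² ≡ 16 (mod 18).

(←) This fails: take k = 4. Then 4² = 16 ≡ 16 (mod 18), yet 4 ≡ 4 (mod 18), not 14.

Only the forward implication holds.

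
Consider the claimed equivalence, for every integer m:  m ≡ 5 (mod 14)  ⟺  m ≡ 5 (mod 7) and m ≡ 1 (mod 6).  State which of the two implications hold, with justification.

(←) If m ≡ 5 (mod 7) and m ≡ 1 (mod 6), then by the Chinese remainder theorem m ≡ 19 (mod 42). Since 19 ≡ 5 (mod 14) and 14 ∣ 42, we get m ≡ 5 (mod 14).

(→) This fails: m = 33 gives 33 ≡ 5 (mod 14) but 33 ≡ 3 (mod 6), so the conjunction on the right does not hold.

Not equivalent: only (⇐) holds.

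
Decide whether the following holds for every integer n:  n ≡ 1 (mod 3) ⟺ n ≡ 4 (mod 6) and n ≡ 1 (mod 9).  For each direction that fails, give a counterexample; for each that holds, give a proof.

Only the converse holds.

(⟹) This fails: n = 1 gives 1 ≡ 1 (mod 3) but 1 ≡ 1 (mod 6), so the conjunction on the right does not hold.

(⟸) Conversely, if n ≡ 4 (mod 6) and n ≡ 1 (mod 9), then by the Chinese remainder theorem n ≡ 10 (mod 18). Since 10 ≡ 1 (mod 3) and 3 ∣ 18, we get n ≡ 1 (mod 3).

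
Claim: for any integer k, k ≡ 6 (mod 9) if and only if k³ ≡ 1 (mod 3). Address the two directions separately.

Forward direction. This fails: take k = 6. Then 6 ≡ 6 (mod 9), but 6³ = 216 ≡ 0 (mod 3), not 1.

Converse. This fails: take k = 1. Then 1³ = 1 ≡ 1 (mod 3), yet 1 ≡ 1 (mod 9), not 6.

Neither direction holds.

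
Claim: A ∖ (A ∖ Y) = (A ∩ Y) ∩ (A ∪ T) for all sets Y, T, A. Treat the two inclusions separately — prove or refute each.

Both inclusions hold.

Forward inclusion. Let x ∈ A ∖ (A ∖ Y). Then either x ∈ Y ∩ A and x ∉ T; or x ∈ Y ∩ T ∩ A. In each case x ∈ (A ∩ Y) ∩ (A ∪ T), so A ∖ (A ∖ Y) ⊆ (A ∩ Y) ∩ (A ∪ T).

Reverse inclusion. Let x ∈ (A ∩ Y) ∩ (A ∪ T). Then either x ∈ Y ∩ A and x ∉ T; or x ∈ Y ∩ T ∩ A. In each case x ∈ A ∖ (A ∖ Y), so (A ∩ Y) ∩ (A ∪ T) ⊆ A ∖ (A ∖ Y).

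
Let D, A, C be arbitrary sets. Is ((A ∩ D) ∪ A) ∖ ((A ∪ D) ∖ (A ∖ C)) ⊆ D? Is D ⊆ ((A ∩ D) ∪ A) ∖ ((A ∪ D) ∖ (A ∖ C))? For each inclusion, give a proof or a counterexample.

Neither inclusion holds.

Forward inclusion. This inclusion fails. Take D = ∅, A = {1}, C = ∅; then 1 ∈ ((A ∩ D) ∪ A) ∖ ((A ∪ D) ∖ (A ∖ C)) but 1 ∉ D.

Reverse inclusion. This inclusion fails. Take D = {1}, A = ∅, C = ∅; then 1 ∈ D but 1 ∉ ((A ∩ D) ∪ A) ∖ ((A ∪ D) ∖ (A ∖ C)).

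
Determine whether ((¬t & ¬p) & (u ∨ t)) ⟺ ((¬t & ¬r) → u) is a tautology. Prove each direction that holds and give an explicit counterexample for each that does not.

The forward direction holds; the converse fails.

[⇒] Assume the antecedent. If u is true, (¬t & ¬r) → u reduces to true regardless of the other variables. If u is false, the antecedent cannot hold. Either way (¬t & ¬r) → u holds.

[⇐] This fails. Under u = T, p = T, t = F, r = F, the left side is false but the right side is true.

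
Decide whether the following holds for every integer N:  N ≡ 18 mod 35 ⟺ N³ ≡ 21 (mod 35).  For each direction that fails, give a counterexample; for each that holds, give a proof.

Neither implication holds.

(⟹) This fails: take N = 18. Then 18 ≡ 18 (mod 35), but 18³ = 5832 ≡ 22 (mod 35), not 21.

(⟸) This fails: take N = 21. Then 21³ = 9261 ≡ 21 (mod 35), yet 21 ≡ 21 (mod 35), not 18.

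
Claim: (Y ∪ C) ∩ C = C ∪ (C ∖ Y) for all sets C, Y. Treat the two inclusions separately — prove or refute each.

Reverse inclusion. Let x ∈ C ∪ (C ∖ Y). Then either x ∈ C and x ∉ Y; or x ∈ C ∩ Y. In each case x ∈ (Y ∪ C) ∩ C, so C ∪ (C ∖ Y) ⊆ (Y ∪ C) ∩ C.

Forward inclusion. Let x ∈ (Y ∪ C) ∩ C. Then either x ∈ C and x ∉ Y; or x ∈ C ∩ Y. In each case x ∈ C ∪ (C ∖ Y), so (Y ∪ C) ∩ C ⊆ C ∪ (C ∖ Y).

Both inclusions hold; the sets are equal.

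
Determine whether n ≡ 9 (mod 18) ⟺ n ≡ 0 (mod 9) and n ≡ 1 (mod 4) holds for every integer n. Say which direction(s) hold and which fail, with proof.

(→) This fails: n = 27 gives 27 ≡ 9 (mod 18) but 27 ≡ 3 (mod 4), so the conjunction on the right does not hold.

(←) Conversely, if n ≡ 0 (mod 9) and n ≡ 1 (mod 4), then by the Chinese remainder theorem n ≡ 9 (mod 36). Since 9 ≡ 9 (mod 18) and 18 ∣ 36, we get n ≡ 9 (mod 18).

Not equivalent: only (⇐) holds.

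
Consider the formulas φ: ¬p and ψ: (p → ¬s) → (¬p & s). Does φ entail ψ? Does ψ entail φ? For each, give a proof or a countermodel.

(⇒) fails and (⇐) fails.

(⟹) This fails. Under s = F, p = F, the left side is true but the right side is false.

(⟸) This fails. Under s = T, p = T, the left side is false but the right side is true.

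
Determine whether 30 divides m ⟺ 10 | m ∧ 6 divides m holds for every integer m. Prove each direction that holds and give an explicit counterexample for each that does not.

(←) Suppose 10 ∣ m and 6 ∣ m. Any common multiple of 10 and 6 is a multiple of their lcm; here lcm(10, 6) = 10·6/gcd(10, 6) = 60/2 = 30, so 30 ∣ m.

(→) If 30 ∣ m, write m = 30q. Since 30 = 3·10, m = 10·(3q), so 10 ∣ m; and since 30 = 5·6, m = 6·(5q), so 6 ∣ m.

The biconditional holds.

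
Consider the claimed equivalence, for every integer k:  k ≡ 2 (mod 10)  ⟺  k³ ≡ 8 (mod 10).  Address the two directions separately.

(⇒) Suppose k ≡ 2 (mod 10). Write k = 10j + 2. Then (10j + 2)³ = 1000j³ + 600j² + 120j + 8 = 10(100j³ + 60j² + 12j) + 8, so k³ ≡ 8 (mod 10).

(⇐) Conversely, suppose k³ ≡ 8 (mod 10). The only residue r in {0, …, 9} with r³ ≡ 8 (mod 10) is r = 2, so k ≡ 2 (mod 10).

Equivalent; both directions hold.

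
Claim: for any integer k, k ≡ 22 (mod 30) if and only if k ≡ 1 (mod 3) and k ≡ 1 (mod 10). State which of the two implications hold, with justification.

Both directions fail.

[⇒] This fails: k = 22 gives 22 ≡ 22 (mod 30) but 22 ≡ 2 (mod 10), so the conjunction on the right does not hold.

[⇐] This fails: k = 1 satisfies both congruences on the right (1 ≡ 1 mod 3 and 1 ≡ 1 mod 10) yet 1 ≡ 1 (mod 30), not 22.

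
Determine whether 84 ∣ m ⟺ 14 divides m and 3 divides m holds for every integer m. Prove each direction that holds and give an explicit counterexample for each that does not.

(→) If 84 ∣ m, write m = 84q. Since 84 = 6·14, m = 14·(6q), so 14 ∣ m; and since 84 = 28·3, m = 3·(28q), so 3 ∣ m.

(←) This fails: take m = 42. Both 14 ∣ 42 and 3 ∣ 42, yet 42 is not a multiple of 84 (since 42 = 0·84 + 42), so 84 ∤ 42.

Not equivalent: only (⇒) holds.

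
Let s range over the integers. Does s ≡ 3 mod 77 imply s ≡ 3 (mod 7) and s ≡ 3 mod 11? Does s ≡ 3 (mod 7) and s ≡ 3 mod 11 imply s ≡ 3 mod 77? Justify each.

Both directions hold; the statement is true.

Forward direction. Suppose s ≡ 3 (mod 77); write s = 77j + 3. Since 7 ∣ 77, reducing mod 7 gives s ≡ 3 (mod 7); since 11 ∣ 77, reducing mod 11 gives s ≡ 3 (mod 11).

Converse. If s ≡ 3 (mod 7) and s ≡ 3 (mod 11), then by the Chinese remainder theorem s ≡ 3 (mod 77). This is exactly s ≡ 3 (mod 77).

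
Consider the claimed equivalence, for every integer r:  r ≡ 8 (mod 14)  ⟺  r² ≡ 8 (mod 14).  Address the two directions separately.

The forward direction holds; the converse fails.

[⇐] This fails: take r = 6. Then 6² = 36 ≡ 8 (mod 14), yet 6 ≡ 6 (mod 14), not 8.

[⇒] Suppose r ≡ 8 (mod 14). Write r = 14j + 8. Then (14j + 8)² = 196j² + 224j + 64 = 14(14j² + 16j + 4) + 8, so r² ≡ 8 (mod 14).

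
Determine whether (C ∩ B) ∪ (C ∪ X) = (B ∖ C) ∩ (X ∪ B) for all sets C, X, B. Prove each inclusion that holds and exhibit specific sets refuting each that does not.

(⊆) fails and (⊇) fails.

Forward inclusion. This inclusion fails. Take C = {1}, X = ∅, B = ∅; then 1 ∈ (C ∩ B) ∪ (C ∪ X) but 1 ∉ (B ∖ C) ∩ (X ∪ B).

Reverse inclusion. This inclusion fails. Take C = ∅, X = ∅, B = {1}; then 1 ∈ (B ∖ C) ∩ (X ∪ B) but 1 ∉ (C ∩ B) ∪ (C ∪ X).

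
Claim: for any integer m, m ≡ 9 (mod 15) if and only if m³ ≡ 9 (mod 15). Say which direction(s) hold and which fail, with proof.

The biconditional holds.

(⇒) Suppose m ≡ 9 (mod 15). Write m = 15j + 9. Then (15j + 9)³ = 3375j³ + 6075j² + 3645j + 729 = 15(225j³ + 405j² + 243j + 48) + 9, so m³ ≡ 9 (mod 15).

(⇐) Conversely, suppose m³ ≡ 9 (mod 15). The only residue r in {0, …, 14} with r³ ≡ 9 (mod 15) is r = 9, so m ≡ 9 (mod 15).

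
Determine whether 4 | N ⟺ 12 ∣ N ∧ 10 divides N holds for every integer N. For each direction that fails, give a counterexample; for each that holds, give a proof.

Only the converse holds.

(⇒) This fails: take N = 4. Certainly 4 ∣ 4, but 12 ∤ 4.

(⇐) Suppose 12 ∣ N and 10 ∣ N. Any common multiple of 12 and 10 is a multiple of their lcm; here lcm(12, 10) = 12·10/gcd(12, 10) = 120/2 = 60, so 60 ∣ N. Since 4 ∣ 60, it follows that 4 ∣ N.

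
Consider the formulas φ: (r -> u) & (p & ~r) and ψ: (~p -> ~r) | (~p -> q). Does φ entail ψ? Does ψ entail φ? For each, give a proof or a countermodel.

(⟹) Assume the antecedent. If u is true, the antecedent forces (u = T, q = F, p = T, r = F) or (u = T, q = T, p = T, r = F), and (~p -> ~r) | (~p -> q) holds there. If u is false, the antecedent forces (u = F, q = F, p = T, r = F) or (u = F, q = T, p = T, r = F), and (~p -> ~r) | (~p -> q) holds there. Either way (~p -> ~r) | (~p -> q) holds.

(⟸) This fails. Under u = F, q = F, p = F, r = F, the left side is false but the right side is true.

Only the forward implication holds.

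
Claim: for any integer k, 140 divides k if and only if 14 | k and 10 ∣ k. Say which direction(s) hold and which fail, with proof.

The forward direction holds; the converse fails.

[⇒] If 140 ∣ k, write k = 140q. Since 140 = 10·14, k = 14·(10q), so 14 ∣ k; and since 140 = 14·10, k = 10·(14q), so 10 ∣ k.

[⇐] This fails: take k = 70. Both 14 ∣ 70 and 10 ∣ 70, yet 70 is not a multiple of 140 (since 70 = 0·140 + 70), so 140 ∤ 70.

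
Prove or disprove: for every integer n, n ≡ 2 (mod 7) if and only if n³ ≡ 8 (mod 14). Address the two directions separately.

(⟹) This fails: take n = 9. Then 9 ≡ 2 (mod 7), but 9³ = 729 ≡ 1 (mod 14), not 8.

(⟸) This fails: take n = 4. Then 4³ = 64 ≡ 8 (mod 14), yet 4 ≡ 4 (mod 7), not 2.

Neither direction holds.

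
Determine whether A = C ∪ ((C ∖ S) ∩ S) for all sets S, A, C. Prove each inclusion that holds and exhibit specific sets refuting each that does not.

(⊆) fails and (⊇) fails.

(⟹) This inclusion fails. Take S = ∅, A = {1}, C = ∅; then 1 ∈ A but 1 ∉ C ∪ ((C ∖ S) ∩ S).

(⟸) This inclusion fails. Take S = ∅, A = ∅, C = {1}; then 1 ∈ C ∪ ((C ∖ S) ∩ S) but 1 ∉ A.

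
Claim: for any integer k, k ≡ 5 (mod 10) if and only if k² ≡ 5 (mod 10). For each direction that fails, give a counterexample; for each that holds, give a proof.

(→) Suppose k ≡ 5 (mod 10). Write k = 10j + 5. Then (10j + 5)² = 100j² + 100j + 25 = 10(10j² + 10j + 2) + 5, so k² ≡ 5 (mod 10).

(←) Conversely, suppose k² ≡ 5 (mod 10). The only residue r in {0, …, 9} with r² ≡ 5 (mod 10) is r = 5, so k ≡ 5 (mod 10).

Both directions hold; the statement is true.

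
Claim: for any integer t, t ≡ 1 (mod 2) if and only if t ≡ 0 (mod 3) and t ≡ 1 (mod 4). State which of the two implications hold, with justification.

(⇒) fails; (⇐) holds.

(⟸) If t ≡ 0 (mod 3) and t ≡ 1 (mod 4), then by the Chinese remainder theorem t ≡ 9 (mod 12). Since 9 ≡ 1 (mod 2) and 2 ∣ 12, we get t ≡ 1 (mod 2).

(⟹) This fails: t = 1 gives 1 ≡ 1 (mod 2) but 1 ≡ 1 (mod 3), so the conjunction on the right does not hold.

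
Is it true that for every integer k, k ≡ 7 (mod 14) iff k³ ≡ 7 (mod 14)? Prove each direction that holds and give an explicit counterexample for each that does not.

Both directions hold.

(⟹) Suppose k ≡ 7 (mod 14). Write k = 14j + 7. Then (14j + 7)³ = 2744j³ + 4116j² + 2058j + 343 = 14(196j³ + 294j² + 147j + 24) + 7, so k³ ≡ 7 (mod 14).

(⟸) Conversely, suppose k³ ≡ 7 (mod 14). The only residue r in {0, …, 13} with r³ ≡ 7 (mod 14) is r = 7, so k ≡ 7 (mod 14).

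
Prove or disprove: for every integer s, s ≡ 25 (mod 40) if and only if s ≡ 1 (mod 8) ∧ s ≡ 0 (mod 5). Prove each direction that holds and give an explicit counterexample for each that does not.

Both directions hold.

(⟹) Suppose s ≡ 25 (mod 40); write s = 40j + 25. Since 8 ∣ 40, reducing mod 8 gives s ≡ 25 ≡ 1 (mod 8); since 5 ∣ 40, reducing mod 5 gives s ≡ 25 ≡ 0 (mod 5).

(⟸) Conversely, if s ≡ 1 (mod 8) and s ≡ 0 (mod 5), then by the Chinese remainder theorem s ≡ 25 (mod 40). This is exactly s ≡ 25 (mod 40).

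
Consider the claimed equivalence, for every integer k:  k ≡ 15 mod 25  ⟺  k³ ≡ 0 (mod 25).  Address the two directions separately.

Only the forward implication holds.

Converse. This fails: take k = 0. Then 0³ = 0 ≡ 0 (mod 25), yet 0 ≡ 0 (mod 25), not 15.

Forward direction. Suppose k ≡ 15 mod 25. Write k = 25j + 15. Then (25j + 15)³ = 15625j³ + 28125j² + 16875j + 3375 = 25(625j³ + 1125j² + 675j + 135) + 0, so k³ ≡ 0 (mod 25).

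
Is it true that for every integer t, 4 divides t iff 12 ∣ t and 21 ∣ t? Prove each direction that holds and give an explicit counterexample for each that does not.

Only the reverse direction holds.

[⇒] This fails: take t = 4. Certainly 4 ∣ 4, but 12 ∤ 4.

[⇐] Suppose 12 ∣ t and 21 ∣ t. Any common multiple of 12 and 21 is a multiple of their lcm; here lcm(12, 21) = 12·21/gcd(12, 21) = 252/3 = 84, so 84 ∣ t. Since 4 ∣ 84, it follows that 4 ∣ t.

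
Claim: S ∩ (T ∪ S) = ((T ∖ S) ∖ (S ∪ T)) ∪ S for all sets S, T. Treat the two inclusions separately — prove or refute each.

The two sets are equal.

Forward inclusion. Let x ∈ S ∩ (T ∪ S). Then either x ∈ S and x ∉ T; or x ∈ S ∩ T. In each case x ∈ ((T ∖ S) ∖ (S ∪ T)) ∪ S, so S ∩ (T ∪ S) ⊆ ((T ∖ S) ∖ (S ∪ T)) ∪ S.

Reverse inclusion. Let x ∈ ((T ∖ S) ∖ (S ∪ T)) ∪ S. Then either x ∈ S and x ∉ T; or x ∈ S ∩ T. In each case x ∈ S ∩ (T ∪ S), so ((T ∖ S) ∖ (S ∪ T)) ∪ S ⊆ S ∩ (T ∪ S).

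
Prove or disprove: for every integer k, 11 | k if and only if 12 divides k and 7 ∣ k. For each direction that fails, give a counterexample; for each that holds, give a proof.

Both directions fail.

[⇒] This fails: take k = 11. Certainly 11 ∣ 11, but 12 ∤ 11.

[⇐] This fails: take k = 84. Both 12 ∣ 84 and 7 ∣ 84, yet 84 is not a multiple of 11 (since 84 = 7·11 + 7), so 11 ∤ 84.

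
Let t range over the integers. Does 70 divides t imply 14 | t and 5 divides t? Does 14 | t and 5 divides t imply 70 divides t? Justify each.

(⟹) If 70 ∣ t, write t = 70q. Since 70 = 5·14, t = 14·(5q), so 14 ∣ t; and since 70 = 14·5, t = 5·(14q), so 5 ∣ t.

(⟸) Suppose 14 ∣ t and 5 ∣ t. Any common multiple of 14 and 5 is a multiple of their lcm; here gcd(14, 5) = 1, so lcm(14, 5) = 14·5 = 70, so 70 ∣ t.

Both implications hold.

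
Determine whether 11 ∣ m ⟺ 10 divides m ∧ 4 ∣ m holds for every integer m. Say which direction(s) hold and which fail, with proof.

(⇒) fails and (⇐) fails.

[⇒] This fails: take m = 11. Certainly 11 ∣ 11, but 10 ∤ 11.

[⇐] This fails: take m = 20. Both 10 ∣ 20 and 4 ∣ 20, yet 20 is not a multiple of 11 (since 20 = 1·11 + 9), so 11 ∤ 20.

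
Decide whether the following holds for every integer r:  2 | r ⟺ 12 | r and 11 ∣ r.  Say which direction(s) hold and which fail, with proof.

(→) This fails: take r = 2. Certainly 2 ∣ 2, but 12 ∤ 2.

(←) Suppose 12 ∣ r and 11 ∣ r. Any common multiple of 12 and 11 is a multiple of their lcm; here gcd(12, 11) = 1, so lcm(12, 11) = 12·11 = 132, so 132 ∣ r. Since 2 ∣ 132, it follows that 2 ∣ r.

The forward direction fails; the converse holds.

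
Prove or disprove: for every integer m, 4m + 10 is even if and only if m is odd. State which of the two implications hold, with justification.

(⟹) This fails: take m = 2. Then 4m + 10 = 18, which is even, yet m = 2 is even, not odd.

(⟸) Suppose m is odd. Since 4 is even, 4m is even for every m, so 4m + 10 has the same parity as 10, which is even. Hence 4m + 10 is even.

The forward direction fails; the converse holds.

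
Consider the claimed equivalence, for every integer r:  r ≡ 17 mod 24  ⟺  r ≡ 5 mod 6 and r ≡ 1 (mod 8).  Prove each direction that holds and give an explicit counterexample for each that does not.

The biconditional holds.

(⇒) Suppose r ≡ 17 (mod 24); write r = 24j + 17. Since 6 ∣ 24, reducing mod 6 gives r ≡ 17 ≡ 5 (mod 6); since 8 ∣ 24, reducing mod 8 gives r ≡ 17 ≡ 1 (mod 8).

(⇐) Conversely, if r ≡ 5 (mod 6) and r ≡ 1 (mod 8), then by the Chinese remainder theorem r ≡ 17 (mod 24). This is exactly r ≡ 17 (mod 24).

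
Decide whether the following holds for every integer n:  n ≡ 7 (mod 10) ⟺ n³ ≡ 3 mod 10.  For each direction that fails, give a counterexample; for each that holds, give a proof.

(→) Suppose n ≡ 7 (mod 10). Write n = 10j + 7. Then (10j + 7)³ = 1000j³ + 2100j² + 1470j + 343 = 10(100j³ + 210j² + 147j + 34) + 3, so n³ ≡ 3 (mod 10).

(←) Conversely, suppose n³ ≡ 3 (mod 10). The only residue r in {0, …, 9} with r³ ≡ 3 (mod 10) is r = 7, so n ≡ 7 (mod 10).

Both implications hold.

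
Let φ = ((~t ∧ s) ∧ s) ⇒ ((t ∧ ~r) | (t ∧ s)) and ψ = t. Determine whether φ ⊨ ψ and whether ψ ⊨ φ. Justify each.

Only the converse holds.

(⟹) This fails. Under r = F, t = F, s = F, the left side is true but the right side is false.

(⟸) Assume the antecedent. If r is true, the antecedent forces (r = T, t = T, s = F) or (r = T, t = T, s = T), and the consequent holds there. If r is false, the antecedent forces (r = F, t = T, s = F) or (r = F, t = T, s = T), and the consequent holds there. Either way the consequent holds.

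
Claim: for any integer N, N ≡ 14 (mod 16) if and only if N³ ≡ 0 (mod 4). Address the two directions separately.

(⇒) holds; (⇐) fails.

(⇐) This fails: take N = 0. Then 0³ = 0 ≡ 0 (mod 4), yet 0 ≡ 0 (mod 16), not 14.

(⇒) Suppose N ≡ 14 (mod 16). Then N³ ≡ 14³ = 2744 (mod 16), and since 4 ∣ 16, also N³ ≡ 0 (mod 4).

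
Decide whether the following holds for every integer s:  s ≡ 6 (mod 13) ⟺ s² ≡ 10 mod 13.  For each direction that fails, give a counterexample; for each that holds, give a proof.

[⇒] Suppose s ≡ 6 (mod 13). Write s = 13j + 6. Then (13j + 6)² = 169j² + 156j + 36 = 13(13j² + 12j + 2) + 10, so s² ≡ 10 (mod 13).

[⇐] This fails: take s = 7. Then 7² = 49 ≡ 10 (mod 13), yet 7 ≡ 7 (mod 13), not 6.

Only the forward implication holds.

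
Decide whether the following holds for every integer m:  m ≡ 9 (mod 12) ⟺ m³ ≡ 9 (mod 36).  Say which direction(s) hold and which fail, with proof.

[⇐] The residues r modulo 36 with r³ ≡ 9 (mod 36) are exactly {9, 21, 33}, and each is ≡ 9 (mod 12).

[⇒] Suppose m ≡ 9 (mod 12). Working modulo 36, m ∈ {9, 21, 33}; for each such r, r³ ≡ 9 (mod 36).

The biconditional holds.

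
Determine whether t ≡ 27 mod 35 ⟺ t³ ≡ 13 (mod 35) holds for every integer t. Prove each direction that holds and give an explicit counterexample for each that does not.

(⇒) Suppose t ≡ 27 mod 35. Write t = 35j + 27. Then (35j + 27)³ = 42875j³ + 99225j² + 76545j + 19683 = 35(1225j³ + 2835j² + 2187j + 562) + 13, so t³ ≡ 13 (mod 35).

(⇐) This fails: take t = 12. Then 12³ = 1728 ≡ 13 (mod 35), yet 12 ≡ 12 (mod 35), not 27.

(⇒) holds; (⇐) fails.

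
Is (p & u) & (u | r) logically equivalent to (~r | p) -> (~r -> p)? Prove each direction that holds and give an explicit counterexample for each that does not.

(⇒) holds; (⇐) fails.

(⟸) This fails. Under p = T, r = F, u = F, the left side is false but the right side is true.

(⟹) Assume the antecedent. If p is true, (~r | p) -> (~r -> p) reduces to true regardless of the other variables. If p is false, the antecedent cannot hold. Either way (~r | p) -> (~r -> p) holds.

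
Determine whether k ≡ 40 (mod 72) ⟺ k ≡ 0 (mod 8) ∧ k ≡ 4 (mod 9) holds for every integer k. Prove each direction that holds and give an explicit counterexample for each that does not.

(→) Suppose k ≡ 40 (mod 72); write k = 72j + 40. Since 8 ∣ 72, reducing mod 8 gives k ≡ 40 ≡ 0 (mod 8); since 9 ∣ 72, reducing mod 9 gives k ≡ 40 ≡ 4 (mod 9).

(←) Conversely, if k ≡ 0 (mod 8) and k ≡ 4 (mod 9), then by the Chinese remainder theorem k ≡ 40 (mod 72). This is exactly k ≡ 40 (mod 72).

Both implications hold.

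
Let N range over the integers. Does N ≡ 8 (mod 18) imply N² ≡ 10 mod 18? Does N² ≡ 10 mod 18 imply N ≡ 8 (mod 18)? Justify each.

(⇒) Suppose N ≡ 8 (mod 18). Write N = 18j + 8. Then (18j + 8)² = 324j² + 288j + 64 = 18(18j² + 16j + 3) + 10, so N² ≡ 10 (mod 18).

(⇐) This fails: take N = 10. Then 10² = 100 ≡ 10 (mod 18), yet 10 ≡ 10 (mod 18), not 8.

The forward direction holds; the converse fails.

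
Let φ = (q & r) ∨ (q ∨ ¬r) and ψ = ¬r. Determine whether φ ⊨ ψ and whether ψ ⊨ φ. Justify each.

Not equivalent: only (⇐) holds.

(⟸) Assume the antecedent. If q is true, (q & r) ∨ (q ∨ ¬r) reduces to true regardless of the other variables. If q is false, the antecedent forces (q = F, r = F), and (q & r) ∨ (q ∨ ¬r) holds there. Either way (q & r) ∨ (q ∨ ¬r) holds.

(⟹) This fails. Under q = T, r = T, the left side is true but the right side is false.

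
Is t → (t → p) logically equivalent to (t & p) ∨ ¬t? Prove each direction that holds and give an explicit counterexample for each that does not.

Both directions hold; the statement is true.

(⇐) Assume the antecedent. If t is true, the antecedent forces (t = T, p = T), and t → (t → p) holds there. If t is false, t → (t → p) reduces to true regardless of the other variables. Either way t → (t → p) holds.

(⇒) Assume the antecedent. If t is true, the antecedent forces (t = T, p = T), and (t & p) ∨ ¬t holds there. If t is false, (t & p) ∨ ¬t reduces to true regardless of the other variables. Either way (t & p) ∨ ¬t holds.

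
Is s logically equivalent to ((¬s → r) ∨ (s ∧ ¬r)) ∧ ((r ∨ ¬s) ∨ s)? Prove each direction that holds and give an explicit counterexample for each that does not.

(⇒) holds; (⇐) fails.

[⇐] This fails. Under s = F, r = T, the left side is false but the right side is true.

[⇒] Assume the antecedent. If s is true, the consequent reduces to true regardless of the other variables. If s is false, the antecedent cannot hold. Either way the consequent holds.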